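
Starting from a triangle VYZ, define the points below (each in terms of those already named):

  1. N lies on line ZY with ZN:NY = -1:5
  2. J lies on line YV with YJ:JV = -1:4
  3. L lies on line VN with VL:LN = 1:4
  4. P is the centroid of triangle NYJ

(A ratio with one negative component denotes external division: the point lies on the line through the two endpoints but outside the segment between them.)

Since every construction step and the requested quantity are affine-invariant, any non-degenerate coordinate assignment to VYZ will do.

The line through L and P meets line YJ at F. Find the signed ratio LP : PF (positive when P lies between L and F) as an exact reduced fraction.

LP:PF = -2/5

Work in coordinates with V = (0, 0), Y = (1, 0), Z = (0, 1).
1. N lies on line ZY with ZN:NY = -1:5 ⇒ N = (-1/4, 5/4)
2. J lies on line YV with YJ:JV = -1:4 ⇒ J = (4/3, 0)
3. L lies on line VN with VL:LN = 1:4 ⇒ L = (-1/20, 1/4)
4. P is the centroid of triangle NYJ ⇒ P = (25/36, 5/12)
line LP meets YJ at F = (-7/6, 0)
P = L + t·(F−L) with t = -2/3, so LP:PF = -2/3:5/3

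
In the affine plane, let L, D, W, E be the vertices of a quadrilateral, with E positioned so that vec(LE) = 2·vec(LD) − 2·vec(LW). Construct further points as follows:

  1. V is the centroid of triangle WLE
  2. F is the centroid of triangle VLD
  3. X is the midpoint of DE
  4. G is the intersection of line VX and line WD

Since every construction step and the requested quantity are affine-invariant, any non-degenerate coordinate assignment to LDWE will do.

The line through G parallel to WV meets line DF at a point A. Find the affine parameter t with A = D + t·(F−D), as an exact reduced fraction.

t = -3

Assign L = (0, 0), D = (1, 0), W = (0, 1), E = (2, -2) — the answer is frame-independent, so this choice is without loss of generality.
1. V is the centroid of triangle WLE ⇒ V = (2/3, -1/3)
2. F is the centroid of triangle VLD ⇒ F = (5/9, -1/9)
3. X is the midpoint of DE ⇒ X = (3/2, -1)
4. G is the intersection of line VX and line WD ⇒ G = (4, -3)
through G parallel to WV: direction (2/3, -4/3); meets DF at A = (7/3, 1/3)
A = D + t·(F−D) with t = -3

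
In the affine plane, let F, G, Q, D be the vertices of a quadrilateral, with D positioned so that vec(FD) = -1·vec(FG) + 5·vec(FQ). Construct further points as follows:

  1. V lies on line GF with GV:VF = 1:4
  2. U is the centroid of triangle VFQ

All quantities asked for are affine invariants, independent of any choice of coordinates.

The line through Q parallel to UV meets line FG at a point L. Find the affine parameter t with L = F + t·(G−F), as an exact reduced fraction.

t = 8/5

Assign F = (0, 0), G = (1, 0), Q = (0, 1), D = (-1, 5) — the answer is frame-independent, so this choice is without loss of generality.
1. V lies on line GF with GV:VF = 1:4 ⇒ V = (4/5, 0)
2. U is the centroid of triangle VFQ ⇒ U = (4/15, 1/3)
through Q parallel to UV: direction (8/15, -1/3); meets FG at L = (8/5, 0)
L = F + t·(G−F) with t = 8/5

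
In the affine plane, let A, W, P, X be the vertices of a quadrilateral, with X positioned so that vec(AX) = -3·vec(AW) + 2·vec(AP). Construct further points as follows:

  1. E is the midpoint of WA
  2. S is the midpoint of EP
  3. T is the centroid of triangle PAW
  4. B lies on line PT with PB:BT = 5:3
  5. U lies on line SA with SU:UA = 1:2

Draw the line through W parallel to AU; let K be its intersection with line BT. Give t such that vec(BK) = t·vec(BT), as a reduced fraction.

t = 13/3

Assign A = (0, 0), W = (1, 0), P = (0, 1), X = (-3, 2) — the answer is frame-independent, so this choice is without loss of generality.
1. E is the midpoint of WA ⇒ E = (1/2, 0)
2. S is the midpoint of EP ⇒ S = (1/4, 1/2)
3. T is the centroid of triangle PAW ⇒ T = (1/3, 1/3)
4. B lies on line PT with PB:BT = 5:3 ⇒ B = (5/24, 7/12)
5. U lies on line SA with SU:UA = 1:2 ⇒ U = (1/6, 1/3)
through W parallel to AU: direction (1/6, 1/3); meets BT at K = (3/4, -1/2)
K = B + t·(T−B) with t = 13/3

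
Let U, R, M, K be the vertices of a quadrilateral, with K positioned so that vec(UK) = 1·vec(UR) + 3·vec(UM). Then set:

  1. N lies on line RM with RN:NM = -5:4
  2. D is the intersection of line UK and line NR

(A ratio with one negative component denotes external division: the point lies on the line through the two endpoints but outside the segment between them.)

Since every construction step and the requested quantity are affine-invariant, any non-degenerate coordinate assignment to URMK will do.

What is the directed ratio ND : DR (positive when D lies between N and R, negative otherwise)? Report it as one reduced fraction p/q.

ND:DR = 17/3

Set U = (0, 0), R = (1, 0), M = (0, 1), K = (1, 3); any affine frame gives the same invariant.
1. N lies on line RM with RN:NM = -5:4 ⇒ N = (-4, 5)
2. D is the intersection of line UK and line NR ⇒ D = (1/4, 3/4)
D = N + t·(R−N) with t = 17/20, so ND:DR = t:(1−t) = 17/20:3/20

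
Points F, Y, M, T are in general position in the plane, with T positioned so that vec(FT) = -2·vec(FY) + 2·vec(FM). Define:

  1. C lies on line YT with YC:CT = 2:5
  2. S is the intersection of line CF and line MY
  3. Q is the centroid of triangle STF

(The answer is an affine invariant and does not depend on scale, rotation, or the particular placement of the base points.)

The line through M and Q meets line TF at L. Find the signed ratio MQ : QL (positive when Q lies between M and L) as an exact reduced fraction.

Choose coordinates F = (0, 0), Y = (1, 0), M = (0, 1), T = (-2, 2).
1. C lies on line YT with YC:CT = 2:5 ⇒ C = (1/7, 4/7)
2. S is the intersection of line CF and line MY ⇒ S = (1/5, 4/5)
3. Q is the centroid of triangle STF ⇒ Q = (-3/5, 14/15)
line MQ meets TF at L = (-9/10, 9/10)
Q = M + t·(L−M) with t = 2/3, so MQ:QL = 2/3:1/3

MQ:QL = 2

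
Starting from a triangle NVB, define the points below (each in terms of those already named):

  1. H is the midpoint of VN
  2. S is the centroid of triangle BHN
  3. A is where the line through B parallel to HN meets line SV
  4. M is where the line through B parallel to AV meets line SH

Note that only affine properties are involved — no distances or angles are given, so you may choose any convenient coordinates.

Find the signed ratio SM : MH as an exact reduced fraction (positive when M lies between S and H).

Choose coordinates N = (0, 0), V = (1, 0), B = (0, 1).
1. H is the midpoint of VN ⇒ H = (1/2, 0)
2. S is the centroid of triangle BHN ⇒ S = (1/6, 1/3)
3. A is where the line through B parallel to HN meets line SV ⇒ A = (-3/2, 1)
4. M is where the line through B parallel to AV meets line SH ⇒ M = (-5/6, 4/3)
M = S + t·(H−S) with t = -3, so SM:MH = t:(1−t) = -3:4

SM:MH = -3/4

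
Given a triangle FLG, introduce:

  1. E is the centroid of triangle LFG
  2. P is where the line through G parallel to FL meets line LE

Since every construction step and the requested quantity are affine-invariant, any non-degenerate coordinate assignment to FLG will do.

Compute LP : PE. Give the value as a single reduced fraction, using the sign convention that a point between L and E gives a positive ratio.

Set F = (0, 0), L = (1, 0), G = (0, 1); any affine frame gives the same invariant.
1. E is the centroid of triangle LFG ⇒ E = (1/3, 1/3)
2. P is where the line through G parallel to FL meets line LE ⇒ P = (-1, 1)
P = L + t·(E−L) with t = 3, so LP:PE = t:(1−t) = 3:-2

LP:PE = -3/2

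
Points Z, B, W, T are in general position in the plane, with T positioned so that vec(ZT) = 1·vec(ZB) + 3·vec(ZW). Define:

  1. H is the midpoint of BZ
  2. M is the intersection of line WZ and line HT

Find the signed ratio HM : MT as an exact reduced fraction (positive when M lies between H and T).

Choose coordinates Z = (0, 0), B = (1, 0), W = (0, 1), T = (1, 3).
1. H is the midpoint of BZ ⇒ H = (1/2, 0)
2. M is the intersection of line WZ and line HT ⇒ M = (0, -3)
M = H + t·(T−H) with t = -1, so HM:MT = t:(1−t) = -1:2

HM:MT = -1/2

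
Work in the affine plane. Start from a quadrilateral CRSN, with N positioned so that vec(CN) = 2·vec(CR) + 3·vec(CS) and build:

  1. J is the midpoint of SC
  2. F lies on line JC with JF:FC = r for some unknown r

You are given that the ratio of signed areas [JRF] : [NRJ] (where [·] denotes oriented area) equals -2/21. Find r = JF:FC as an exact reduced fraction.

r = -2/5

Work in coordinates with C = (0, 0), R = (1, 0), S = (0, 1), N = (2, 3).
1. J is the midpoint of SC ⇒ J = (0, 1/2)
2. With JF:FC = r, write λ = r/(r+1) so F = J + λ·(C−J); F is affine-linear in λ
Every point depending on F is an affine combination of F and λ-independent points, so each such coordinate is linear in λ; the λ² term in each signed area is a multiple of (C−J)×(C−J) = 0, so 2·[JRF] and 2·[NRJ] are each linear in λ. Evaluating at λ=0 and λ=1:
  2·[JRF] = -1/2·λ,   2·[NRJ] = -7/2
So [JRF]:[NRJ] = (-1/2·λ) / (-7/2). Setting this equal to -2/21:
  -1/2·λ = -2/21·(-7/2)  ⇒  λ = -2/3
Then r = λ/(1−λ) = (-2/3)/(5/3) = -2/5. Check: with r = -2/5, F = (0, 5/6) and [JRF]:[NRJ] = -2/21 as required.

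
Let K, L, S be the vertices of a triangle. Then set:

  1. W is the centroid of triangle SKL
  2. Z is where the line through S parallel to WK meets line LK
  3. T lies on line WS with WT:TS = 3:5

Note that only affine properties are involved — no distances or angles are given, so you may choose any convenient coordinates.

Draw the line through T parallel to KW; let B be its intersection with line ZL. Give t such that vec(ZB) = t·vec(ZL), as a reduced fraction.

Work in coordinates with K = (0, 0), L = (1, 0), S = (0, 1).
1. W is the centroid of triangle SKL ⇒ W = (1/3, 1/3)
2. Z is where the line through S parallel to WK meets line LK ⇒ Z = (-1, 0)
3. T lies on line WS with WT:TS = 3:5 ⇒ T = (5/24, 7/12)
through T parallel to KW: direction (1/3, 1/3); meets ZL at B = (-3/8, 0)
B = Z + t·(L−Z) with t = 5/16

t = 5/16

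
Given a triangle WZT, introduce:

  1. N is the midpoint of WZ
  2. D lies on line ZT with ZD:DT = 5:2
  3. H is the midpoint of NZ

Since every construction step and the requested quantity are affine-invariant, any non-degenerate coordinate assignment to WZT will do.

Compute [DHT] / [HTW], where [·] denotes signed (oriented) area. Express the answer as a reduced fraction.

Assign W = (0, 0), Z = (1, 0), T = (0, 1) — the answer is frame-independent, so this choice is without loss of generality.
1. N is the midpoint of WZ ⇒ N = (1/2, 0)
2. D lies on line ZT with ZD:DT = 5:2 ⇒ D = (2/7, 5/7)
3. H is the midpoint of NZ ⇒ H = (3/4, 0)
2·[DHT] = -1/14, 2·[HTW] = 3/4
[DHT]:[HTW] = -1/14:3/4 = -2/21

[DHT]:[HTW] = -2/21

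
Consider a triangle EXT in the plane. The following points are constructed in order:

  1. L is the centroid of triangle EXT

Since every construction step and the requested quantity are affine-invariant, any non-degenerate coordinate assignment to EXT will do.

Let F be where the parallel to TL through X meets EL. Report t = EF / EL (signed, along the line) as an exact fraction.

Assign E = (0, 0), X = (1, 0), T = (0, 1) — the answer is frame-independent, so this choice is without loss of generality.
1. L is the centroid of triangle EXT ⇒ L = (1/3, 1/3)
through X parallel to TL: direction (1/3, -2/3); meets EL at F = (2/3, 2/3)
F = E + t·(L−E) with t = 2

t = 2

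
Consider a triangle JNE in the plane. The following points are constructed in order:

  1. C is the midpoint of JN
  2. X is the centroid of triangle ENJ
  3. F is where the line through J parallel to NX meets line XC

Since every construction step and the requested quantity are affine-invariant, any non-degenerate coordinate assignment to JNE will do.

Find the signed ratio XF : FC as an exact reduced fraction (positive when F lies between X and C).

Choose coordinates J = (0, 0), N = (1, 0), E = (0, 1).
1. C is the midpoint of JN ⇒ C = (1/2, 0)
2. X is the centroid of triangle ENJ ⇒ X = (1/3, 1/3)
3. F is where the line through J parallel to NX meets line XC ⇒ F = (2/3, -1/3)
F = X + t·(C−X) with t = 2, so XF:FC = t:(1−t) = 2:-1

XF:FC = -2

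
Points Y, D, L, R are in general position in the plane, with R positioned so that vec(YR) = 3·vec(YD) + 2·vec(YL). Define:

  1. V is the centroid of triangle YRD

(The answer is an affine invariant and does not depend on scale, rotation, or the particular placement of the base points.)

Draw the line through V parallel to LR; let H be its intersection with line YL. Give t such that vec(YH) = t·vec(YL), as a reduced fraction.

Set Y = (0, 0), D = (1, 0), L = (0, 1), R = (3, 2); any affine frame gives the same invariant.
1. V is the centroid of triangle YRD ⇒ V = (4/3, 2/3)
through V parallel to LR: direction (3, 1); meets YL at H = (0, 2/9)
H = Y + t·(L−Y) with t = 2/9

t = 2/9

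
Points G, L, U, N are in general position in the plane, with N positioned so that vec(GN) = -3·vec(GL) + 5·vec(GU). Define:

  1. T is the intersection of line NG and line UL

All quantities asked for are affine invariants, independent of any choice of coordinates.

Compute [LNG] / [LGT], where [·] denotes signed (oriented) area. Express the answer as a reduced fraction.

[LNG]:[LGT] = -2

Set G = (0, 0), L = (1, 0), U = (0, 1), N = (-3, 5); any affine frame gives the same invariant.
1. T is the intersection of line NG and line UL ⇒ T = (-3/2, 5/2)
2·[LNG] = 5, 2·[LGT] = -5/2
[LNG]:[LGT] = 5:-5/2 = -2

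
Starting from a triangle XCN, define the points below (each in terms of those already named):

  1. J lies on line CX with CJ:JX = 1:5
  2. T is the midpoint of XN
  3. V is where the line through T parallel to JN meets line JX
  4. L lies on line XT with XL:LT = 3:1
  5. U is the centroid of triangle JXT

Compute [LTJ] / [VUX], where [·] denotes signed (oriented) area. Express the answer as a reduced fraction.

[LTJ]:[VUX] = -3/2

Set X = (0, 0), C = (1, 0), N = (0, 1); any affine frame gives the same invariant.
1. J lies on line CX with CJ:JX = 1:5 ⇒ J = (5/6, 0)
2. T is the midpoint of XN ⇒ T = (0, 1/2)
3. V is where the line through T parallel to JN meets line JX ⇒ V = (5/12, 0)
4. L lies on line XT with XL:LT = 3:1 ⇒ L = (0, 3/8)
5. U is the centroid of triangle JXT ⇒ U = (5/18, 1/6)
2·[LTJ] = -5/48, 2·[VUX] = 5/72
[LTJ]:[VUX] = -5/48:5/72 = -3/2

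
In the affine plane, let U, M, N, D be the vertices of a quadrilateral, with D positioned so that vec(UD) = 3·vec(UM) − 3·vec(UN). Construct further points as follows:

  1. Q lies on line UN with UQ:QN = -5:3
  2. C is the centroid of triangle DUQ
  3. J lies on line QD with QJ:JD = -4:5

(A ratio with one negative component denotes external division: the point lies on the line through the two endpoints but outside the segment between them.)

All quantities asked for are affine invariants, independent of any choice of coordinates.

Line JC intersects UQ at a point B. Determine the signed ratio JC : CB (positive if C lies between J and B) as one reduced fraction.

JC:CB = -13

Set U = (0, 0), M = (1, 0), N = (0, 1), D = (3, -3); any affine frame gives the same invariant.
1. Q lies on line UN with UQ:QN = -5:3 ⇒ Q = (0, 5/2)
2. C is the centroid of triangle DUQ ⇒ C = (1, -1/6)
3. J lies on line QD with QJ:JD = -4:5 ⇒ J = (-12, 49/2)
line JC meets UQ at B = (0, 45/26)
C = J + t·(B−J) with t = 13/12, so JC:CB = 13/12:-1/12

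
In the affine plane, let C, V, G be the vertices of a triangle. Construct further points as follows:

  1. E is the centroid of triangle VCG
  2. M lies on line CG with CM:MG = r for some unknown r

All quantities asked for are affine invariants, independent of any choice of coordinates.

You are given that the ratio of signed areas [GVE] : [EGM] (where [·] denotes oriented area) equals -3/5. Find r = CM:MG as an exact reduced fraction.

Set C = (0, 0), V = (1, 0), G = (0, 1); any affine frame gives the same invariant.
1. E is the centroid of triangle VCG ⇒ E = (1/3, 1/3)
2. With CM:MG = r, write λ = r/(r+1) so M = C + λ·(G−C); M is affine-linear in λ
Every point depending on M is an affine combination of M and λ-independent points, so each such coordinate is linear in λ; the λ² term in each signed area is a multiple of (G−C)×(G−C) = 0, so 2·[GVE] and 2·[EGM] are each linear in λ. Evaluating at λ=0 and λ=1:
  2·[GVE] = -1/3,   2·[EGM] = -1/3·λ + 1/3
So [GVE]:[EGM] = (-1/3) / (-1/3·λ + 1/3). Setting this equal to -3/5:
  -1/3 = -3/5·(-1/3·λ + 1/3)  ⇒  λ = -2/3
Then r = λ/(1−λ) = (-2/3)/(5/3) = -2/5. Check: with r = -2/5, M = (0, -2/3) and [GVE]:[EGM] = -3/5 as required.

r = -2/5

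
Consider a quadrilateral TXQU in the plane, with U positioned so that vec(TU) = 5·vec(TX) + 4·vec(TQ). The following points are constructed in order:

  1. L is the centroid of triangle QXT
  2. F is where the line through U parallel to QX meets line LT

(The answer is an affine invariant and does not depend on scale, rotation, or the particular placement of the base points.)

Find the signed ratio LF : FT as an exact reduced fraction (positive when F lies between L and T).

Assign T = (0, 0), X = (1, 0), Q = (0, 1), U = (5, 4) — the answer is frame-independent, so this choice is without loss of generality.
1. L is the centroid of triangle QXT ⇒ L = (1/3, 1/3)
2. F is where the line through U parallel to QX meets line LT ⇒ F = (9/2, 9/2)
F = L + t·(T−L) with t = -25/2, so LF:FT = t:(1−t) = -25/2:27/2

LF:FT = -25/27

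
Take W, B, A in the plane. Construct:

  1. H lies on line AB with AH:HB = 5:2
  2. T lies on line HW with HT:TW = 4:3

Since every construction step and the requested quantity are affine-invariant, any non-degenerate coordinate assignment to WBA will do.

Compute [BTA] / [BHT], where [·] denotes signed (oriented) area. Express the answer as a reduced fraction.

[BTA]:[BHT] = -7/2

Work in coordinates with W = (0, 0), B = (1, 0), A = (0, 1).
1. H lies on line AB with AH:HB = 5:2 ⇒ H = (5/7, 2/7)
2. T lies on line HW with HT:TW = 4:3 ⇒ T = (15/49, 6/49)
2·[BTA] = -4/7, 2·[BHT] = 8/49
[BTA]:[BHT] = -4/7:8/49 = -7/2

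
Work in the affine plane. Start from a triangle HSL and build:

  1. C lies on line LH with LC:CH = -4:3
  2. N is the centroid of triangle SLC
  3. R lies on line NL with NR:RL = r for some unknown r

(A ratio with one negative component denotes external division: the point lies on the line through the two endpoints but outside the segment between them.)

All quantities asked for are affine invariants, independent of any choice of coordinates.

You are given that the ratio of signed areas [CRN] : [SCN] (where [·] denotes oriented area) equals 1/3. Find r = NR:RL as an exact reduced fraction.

r = 1/2

Choose coordinates H = (0, 0), S = (1, 0), L = (0, 1).
1. C lies on line LH with LC:CH = -4:3 ⇒ C = (0, -3)
2. N is the centroid of triangle SLC ⇒ N = (1/3, -2/3)
3. With NR:RL = r, write λ = r/(r+1) so R = N + λ·(L−N); R is affine-linear in λ
Every point depending on R is an affine combination of R and λ-independent points, so each such coordinate is linear in λ; the λ² term in each signed area is a multiple of (L−N)×(L−N) = 0, so 2·[CRN] and 2·[SCN] are each linear in λ. Evaluating at λ=0 and λ=1:
  2·[CRN] = -4/3·λ,   2·[SCN] = -4/3
So [CRN]:[SCN] = (-4/3·λ) / (-4/3). Setting this equal to 1/3:
  -4/3·λ = 1/3·(-4/3)  ⇒  λ = 1/3
Then r = λ/(1−λ) = (1/3)/(2/3) = 1/2. Check: with r = 1/2, R = (2/9, -1/9) and [CRN]:[SCN] = 1/3 as required.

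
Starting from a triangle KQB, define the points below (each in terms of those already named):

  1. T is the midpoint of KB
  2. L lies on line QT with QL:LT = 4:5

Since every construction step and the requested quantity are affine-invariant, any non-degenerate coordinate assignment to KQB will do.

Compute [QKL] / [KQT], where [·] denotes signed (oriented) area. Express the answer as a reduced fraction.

[QKL]:[KQT] = -4/9

Choose coordinates K = (0, 0), Q = (1, 0), B = (0, 1).
1. T is the midpoint of KB ⇒ T = (0, 1/2)
2. L lies on line QT with QL:LT = 4:5 ⇒ L = (5/9, 2/9)
2·[QKL] = -2/9, 2·[KQT] = 1/2
[QKL]:[KQT] = -2/9:1/2 = -4/9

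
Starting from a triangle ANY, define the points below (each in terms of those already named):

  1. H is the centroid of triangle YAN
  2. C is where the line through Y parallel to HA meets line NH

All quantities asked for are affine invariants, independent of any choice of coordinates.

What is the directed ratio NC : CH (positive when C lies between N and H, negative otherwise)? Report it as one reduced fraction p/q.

Set A = (0, 0), N = (1, 0), Y = (0, 1); any affine frame gives the same invariant.
1. H is the centroid of triangle YAN ⇒ H = (1/3, 1/3)
2. C is where the line through Y parallel to HA meets line NH ⇒ C = (-1/3, 2/3)
C = N + t·(H−N) with t = 2, so NC:CH = t:(1−t) = 2:-1

NC:CH = -2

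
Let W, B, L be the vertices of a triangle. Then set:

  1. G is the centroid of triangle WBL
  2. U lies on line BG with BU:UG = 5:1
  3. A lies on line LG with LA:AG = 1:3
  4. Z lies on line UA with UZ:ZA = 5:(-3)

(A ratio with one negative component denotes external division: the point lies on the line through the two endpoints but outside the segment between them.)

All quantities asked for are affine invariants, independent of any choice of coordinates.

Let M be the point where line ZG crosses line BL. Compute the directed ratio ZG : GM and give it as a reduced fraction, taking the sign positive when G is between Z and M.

ZG:GM = -13/8

Set W = (0, 0), B = (1, 0), L = (0, 1); any affine frame gives the same invariant.
1. G is the centroid of triangle WBL ⇒ G = (1/3, 1/3)
2. U lies on line BG with BU:UG = 5:1 ⇒ U = (4/9, 5/18)
3. A lies on line LG with LA:AG = 1:3 ⇒ A = (1/12, 5/6)
4. Z lies on line UA with UZ:ZA = 5:(-3) ⇒ Z = (-11/24, 5/3)
line ZG meets BL at M = (-2/13, 15/13)
G = Z + t·(M−Z) with t = 13/5, so ZG:GM = 13/5:-8/5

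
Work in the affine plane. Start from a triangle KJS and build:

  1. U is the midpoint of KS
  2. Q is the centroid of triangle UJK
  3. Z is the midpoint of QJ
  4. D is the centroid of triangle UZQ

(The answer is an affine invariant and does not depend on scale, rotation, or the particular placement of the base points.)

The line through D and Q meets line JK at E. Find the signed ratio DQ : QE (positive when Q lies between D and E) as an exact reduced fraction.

Set K = (0, 0), J = (1, 0), S = (0, 1); any affine frame gives the same invariant.
1. U is the midpoint of KS ⇒ U = (0, 1/2)
2. Q is the centroid of triangle UJK ⇒ Q = (1/3, 1/6)
3. Z is the midpoint of QJ ⇒ Z = (2/3, 1/12)
4. D is the centroid of triangle UZQ ⇒ D = (1/3, 1/4)
line DQ meets JK at E = (1/3, 0)
Q = D + t·(E−D) with t = 1/3, so DQ:QE = 1/3:2/3

DQ:QE = 1/2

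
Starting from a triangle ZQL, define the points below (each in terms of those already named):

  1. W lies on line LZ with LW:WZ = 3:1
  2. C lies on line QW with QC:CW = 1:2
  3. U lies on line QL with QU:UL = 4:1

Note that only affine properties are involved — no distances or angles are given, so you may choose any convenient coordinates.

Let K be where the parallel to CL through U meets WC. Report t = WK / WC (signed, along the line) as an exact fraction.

t = 11/10

Set Z = (0, 0), Q = (1, 0), L = (0, 1); any affine frame gives the same invariant.
1. W lies on line LZ with LW:WZ = 3:1 ⇒ W = (0, 1/4)
2. C lies on line QW with QC:CW = 1:2 ⇒ C = (2/3, 1/12)
3. U lies on line QL with QU:UL = 4:1 ⇒ U = (1/5, 4/5)
through U parallel to CL: direction (-2/3, 11/12); meets WC at K = (11/15, 1/15)
K = W + t·(C−W) with t = 11/10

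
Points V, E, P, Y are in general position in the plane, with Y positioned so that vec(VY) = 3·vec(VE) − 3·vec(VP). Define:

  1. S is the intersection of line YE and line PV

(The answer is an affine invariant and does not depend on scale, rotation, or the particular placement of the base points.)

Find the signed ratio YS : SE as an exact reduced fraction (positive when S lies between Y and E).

YS:SE = -3

Choose coordinates V = (0, 0), E = (1, 0), P = (0, 1), Y = (3, -3).
1. S is the intersection of line YE and line PV ⇒ S = (0, 3/2)
S = Y + t·(E−Y) with t = 3/2, so YS:SE = t:(1−t) = 3/2:-1/2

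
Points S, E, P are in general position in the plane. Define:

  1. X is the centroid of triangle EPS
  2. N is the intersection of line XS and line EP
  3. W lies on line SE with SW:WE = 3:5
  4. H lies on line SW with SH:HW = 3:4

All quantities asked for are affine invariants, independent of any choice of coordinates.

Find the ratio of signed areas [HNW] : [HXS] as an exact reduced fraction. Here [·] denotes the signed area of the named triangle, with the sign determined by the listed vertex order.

Assign S = (0, 0), E = (1, 0), P = (0, 1) — the answer is frame-independent, so this choice is without loss of generality.
1. X is the centroid of triangle EPS ⇒ X = (1/3, 1/3)
2. N is the intersection of line XS and line EP ⇒ N = (1/2, 1/2)
3. W lies on line SE with SW:WE = 3:5 ⇒ W = (3/8, 0)
4. H lies on line SW with SH:HW = 3:4 ⇒ H = (9/56, 0)
2·[HNW] = -3/28, 2·[HXS] = 3/56
[HNW]:[HXS] = -3/28:3/56 = -2

[HNW]:[HXS] = -2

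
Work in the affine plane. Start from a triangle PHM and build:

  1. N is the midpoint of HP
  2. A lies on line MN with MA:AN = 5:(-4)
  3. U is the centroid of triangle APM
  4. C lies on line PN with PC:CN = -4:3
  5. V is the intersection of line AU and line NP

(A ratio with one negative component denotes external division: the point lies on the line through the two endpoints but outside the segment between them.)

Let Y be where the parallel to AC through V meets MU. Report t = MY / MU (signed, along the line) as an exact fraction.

t = 11/42

Set P = (0, 0), H = (1, 0), M = (0, 1); any affine frame gives the same invariant.
1. N is the midpoint of HP ⇒ N = (1/2, 0)
2. A lies on line MN with MA:AN = 5:(-4) ⇒ A = (5/2, -4)
3. U is the centroid of triangle APM ⇒ U = (5/6, -1)
4. C lies on line PN with PC:CN = -4:3 ⇒ C = (2, 0)
5. V is the intersection of line AU and line NP ⇒ V = (5/18, 0)
through V parallel to AC: direction (-1/2, 4); meets MU at Y = (55/252, 10/21)
Y = M + t·(U−M) with t = 11/42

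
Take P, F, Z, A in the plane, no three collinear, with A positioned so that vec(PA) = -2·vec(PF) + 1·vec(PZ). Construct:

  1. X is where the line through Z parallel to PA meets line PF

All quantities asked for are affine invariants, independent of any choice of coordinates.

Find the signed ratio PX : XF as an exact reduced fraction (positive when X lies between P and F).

Work in coordinates with P = (0, 0), F = (1, 0), Z = (0, 1), A = (-2, 1).
1. X is where the line through Z parallel to PA meets line PF ⇒ X = (2, 0)
X = P + t·(F−P) with t = 2, so PX:XF = t:(1−t) = 2:-1

PX:XF = -2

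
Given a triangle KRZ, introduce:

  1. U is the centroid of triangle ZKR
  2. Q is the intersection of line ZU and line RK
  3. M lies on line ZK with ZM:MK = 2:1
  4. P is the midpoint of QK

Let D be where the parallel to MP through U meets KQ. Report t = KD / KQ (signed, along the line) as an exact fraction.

Set K = (0, 0), R = (1, 0), Z = (0, 1); any affine frame gives the same invariant.
1. U is the centroid of triangle ZKR ⇒ U = (1/3, 1/3)
2. Q is the intersection of line ZU and line RK ⇒ Q = (1/2, 0)
3. M lies on line ZK with ZM:MK = 2:1 ⇒ M = (0, 1/3)
4. P is the midpoint of QK ⇒ P = (1/4, 0)
through U parallel to MP: direction (1/4, -1/3); meets KQ at D = (7/12, 0)
D = K + t·(Q−K) with t = 7/6

t = 7/6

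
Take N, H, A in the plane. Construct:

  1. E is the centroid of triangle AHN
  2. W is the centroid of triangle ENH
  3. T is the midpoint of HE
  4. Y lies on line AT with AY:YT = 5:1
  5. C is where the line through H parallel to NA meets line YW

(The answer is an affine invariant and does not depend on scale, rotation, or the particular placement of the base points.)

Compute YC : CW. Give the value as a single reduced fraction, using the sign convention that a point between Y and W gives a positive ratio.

Set N = (0, 0), H = (1, 0), A = (0, 1); any affine frame gives the same invariant.
1. E is the centroid of triangle AHN ⇒ E = (1/3, 1/3)
2. W is the centroid of triangle ENH ⇒ W = (4/9, 1/9)
3. T is the midpoint of HE ⇒ T = (2/3, 1/6)
4. Y lies on line AT with AY:YT = 5:1 ⇒ Y = (5/9, 11/36)
5. C is where the line through H parallel to NA meets line YW ⇒ C = (1, 13/12)
C = Y + t·(W−Y) with t = -4, so YC:CW = t:(1−t) = -4:5

YC:CW = -4/5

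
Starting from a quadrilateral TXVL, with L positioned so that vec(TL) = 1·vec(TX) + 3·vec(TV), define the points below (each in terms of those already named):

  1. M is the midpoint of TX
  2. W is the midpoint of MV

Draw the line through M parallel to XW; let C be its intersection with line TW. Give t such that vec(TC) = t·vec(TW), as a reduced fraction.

Work in coordinates with T = (0, 0), X = (1, 0), V = (0, 1), L = (1, 3).
1. M is the midpoint of TX ⇒ M = (1/2, 0)
2. W is the midpoint of MV ⇒ W = (1/4, 1/2)
through M parallel to XW: direction (-3/4, 1/2); meets TW at C = (1/8, 1/4)
C = T + t·(W−T) with t = 1/2

t = 1/2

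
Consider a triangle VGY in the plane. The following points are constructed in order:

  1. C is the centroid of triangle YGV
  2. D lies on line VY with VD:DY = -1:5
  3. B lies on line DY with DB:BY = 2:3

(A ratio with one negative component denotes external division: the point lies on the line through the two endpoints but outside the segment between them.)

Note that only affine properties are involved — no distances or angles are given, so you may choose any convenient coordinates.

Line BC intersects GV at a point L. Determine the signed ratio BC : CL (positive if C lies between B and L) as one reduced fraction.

Assign V = (0, 0), G = (1, 0), Y = (0, 1) — the answer is frame-independent, so this choice is without loss of generality.
1. C is the centroid of triangle YGV ⇒ C = (1/3, 1/3)
2. D lies on line VY with VD:DY = -1:5 ⇒ D = (0, -1/4)
3. B lies on line DY with DB:BY = 2:3 ⇒ B = (0, 1/4)
line BC meets GV at L = (-1, 0)
C = B + t·(L−B) with t = -1/3, so BC:CL = -1/3:4/3

BC:CL = -1/4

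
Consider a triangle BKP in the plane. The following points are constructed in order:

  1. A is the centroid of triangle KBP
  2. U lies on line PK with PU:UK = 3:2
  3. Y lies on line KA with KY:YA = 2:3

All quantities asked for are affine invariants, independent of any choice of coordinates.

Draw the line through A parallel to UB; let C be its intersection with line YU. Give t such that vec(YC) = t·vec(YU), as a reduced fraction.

t = 21/16

Assign B = (0, 0), K = (1, 0), P = (0, 1) — the answer is frame-independent, so this choice is without loss of generality.
1. A is the centroid of triangle KBP ⇒ A = (1/3, 1/3)
2. U lies on line PK with PU:UK = 3:2 ⇒ U = (3/5, 2/5)
3. Y lies on line KA with KY:YA = 2:3 ⇒ Y = (11/15, 2/15)
through A parallel to UB: direction (-3/5, -2/5); meets YU at C = (67/120, 29/60)
C = Y + t·(U−Y) with t = 21/16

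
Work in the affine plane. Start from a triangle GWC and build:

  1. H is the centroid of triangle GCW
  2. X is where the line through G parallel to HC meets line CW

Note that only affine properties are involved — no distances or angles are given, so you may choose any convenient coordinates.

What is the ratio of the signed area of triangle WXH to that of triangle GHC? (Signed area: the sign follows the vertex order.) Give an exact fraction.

[WXH]:[GHC] = 2

Work in coordinates with G = (0, 0), W = (1, 0), C = (0, 1).
1. H is the centroid of triangle GCW ⇒ H = (1/3, 1/3)
2. X is where the line through G parallel to HC meets line CW ⇒ X = (-1, 2)
2·[WXH] = 2/3, 2·[GHC] = 1/3
[WXH]:[GHC] = 2/3:1/3 = 2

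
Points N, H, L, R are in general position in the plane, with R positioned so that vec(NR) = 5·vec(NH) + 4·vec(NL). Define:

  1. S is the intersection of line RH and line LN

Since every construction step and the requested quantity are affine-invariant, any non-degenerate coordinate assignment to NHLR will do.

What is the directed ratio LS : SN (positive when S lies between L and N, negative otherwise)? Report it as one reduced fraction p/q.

LS:SN = -2

Assign N = (0, 0), H = (1, 0), L = (0, 1), R = (5, 4) — the answer is frame-independent, so this choice is without loss of generality.
1. S is the intersection of line RH and line LN ⇒ S = (0, -1)
S = L + t·(N−L) with t = 2, so LS:SN = t:(1−t) = 2:-1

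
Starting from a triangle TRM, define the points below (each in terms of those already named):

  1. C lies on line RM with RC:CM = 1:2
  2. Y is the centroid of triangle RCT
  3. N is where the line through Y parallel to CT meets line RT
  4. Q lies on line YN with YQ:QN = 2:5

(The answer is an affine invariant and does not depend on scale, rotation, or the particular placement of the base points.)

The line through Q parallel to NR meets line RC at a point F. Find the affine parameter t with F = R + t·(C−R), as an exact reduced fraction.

t = 5/21

Work in coordinates with T = (0, 0), R = (1, 0), M = (0, 1).
1. C lies on line RM with RC:CM = 1:2 ⇒ C = (2/3, 1/3)
2. Y is the centroid of triangle RCT ⇒ Y = (5/9, 1/9)
3. N is where the line through Y parallel to CT meets line RT ⇒ N = (1/3, 0)
4. Q lies on line YN with YQ:QN = 2:5 ⇒ Q = (31/63, 5/63)
through Q parallel to NR: direction (2/3, 0); meets RC at F = (58/63, 5/63)
F = R + t·(C−R) with t = 5/21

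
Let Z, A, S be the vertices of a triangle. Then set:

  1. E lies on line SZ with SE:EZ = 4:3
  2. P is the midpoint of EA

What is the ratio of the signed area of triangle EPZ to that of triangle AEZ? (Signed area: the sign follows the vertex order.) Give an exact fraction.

Set Z = (0, 0), A = (1, 0), S = (0, 1); any affine frame gives the same invariant.
1. E lies on line SZ with SE:EZ = 4:3 ⇒ E = (0, 3/7)
2. P is the midpoint of EA ⇒ P = (1/2, 3/14)
2·[EPZ] = -3/14, 2·[AEZ] = 3/7
[EPZ]:[AEZ] = -3/14:3/7 = -1/2

[EPZ]:[AEZ] = -1/2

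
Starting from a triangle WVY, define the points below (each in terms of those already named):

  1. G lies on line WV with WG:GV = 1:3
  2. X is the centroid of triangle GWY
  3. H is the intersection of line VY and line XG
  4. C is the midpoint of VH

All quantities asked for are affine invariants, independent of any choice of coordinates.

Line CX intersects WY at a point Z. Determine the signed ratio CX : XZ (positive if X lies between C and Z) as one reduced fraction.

CX:XZ = 2

Set W = (0, 0), V = (1, 0), Y = (0, 1); any affine frame gives the same invariant.
1. G lies on line WV with WG:GV = 1:3 ⇒ G = (1/4, 0)
2. X is the centroid of triangle GWY ⇒ X = (1/12, 1/3)
3. H is the intersection of line VY and line XG ⇒ H = (-1/2, 3/2)
4. C is the midpoint of VH ⇒ C = (1/4, 3/4)
line CX meets WY at Z = (0, 1/8)
X = C + t·(Z−C) with t = 2/3, so CX:XZ = 2/3:1/3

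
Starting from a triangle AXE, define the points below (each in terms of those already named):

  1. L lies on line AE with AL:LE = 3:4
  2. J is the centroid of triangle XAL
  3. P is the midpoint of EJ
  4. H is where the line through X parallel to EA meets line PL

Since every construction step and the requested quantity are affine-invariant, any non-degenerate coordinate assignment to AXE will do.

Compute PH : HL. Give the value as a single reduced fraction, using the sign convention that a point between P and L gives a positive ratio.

Choose coordinates A = (0, 0), X = (1, 0), E = (0, 1).
1. L lies on line AE with AL:LE = 3:4 ⇒ L = (0, 3/7)
2. J is the centroid of triangle XAL ⇒ J = (1/3, 1/7)
3. P is the midpoint of EJ ⇒ P = (1/6, 4/7)
4. H is where the line through X parallel to EA meets line PL ⇒ H = (1, 9/7)
H = P + t·(L−P) with t = -5, so PH:HL = t:(1−t) = -5:6

PH:HL = -5/6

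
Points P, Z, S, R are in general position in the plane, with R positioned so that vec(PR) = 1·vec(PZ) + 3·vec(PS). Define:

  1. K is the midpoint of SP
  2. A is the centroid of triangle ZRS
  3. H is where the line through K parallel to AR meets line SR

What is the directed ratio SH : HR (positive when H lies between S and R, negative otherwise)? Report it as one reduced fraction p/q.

SH:HR = 1/5

Work in coordinates with P = (0, 0), Z = (1, 0), S = (0, 1), R = (1, 3).
1. K is the midpoint of SP ⇒ K = (0, 1/2)
2. A is the centroid of triangle ZRS ⇒ A = (2/3, 4/3)
3. H is where the line through K parallel to AR meets line SR ⇒ H = (1/6, 4/3)
H = S + t·(R−S) with t = 1/6, so SH:HR = t:(1−t) = 1/6:5/6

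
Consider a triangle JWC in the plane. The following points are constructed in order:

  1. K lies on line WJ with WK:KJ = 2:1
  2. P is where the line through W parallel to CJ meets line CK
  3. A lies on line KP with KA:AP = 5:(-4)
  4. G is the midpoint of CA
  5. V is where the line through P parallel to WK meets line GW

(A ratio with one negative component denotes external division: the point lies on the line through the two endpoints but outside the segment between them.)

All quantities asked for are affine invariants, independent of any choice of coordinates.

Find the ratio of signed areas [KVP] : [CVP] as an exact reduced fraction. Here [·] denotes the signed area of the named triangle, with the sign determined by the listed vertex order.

[KVP]:[CVP] = 2/3

Assign J = (0, 0), W = (1, 0), C = (0, 1) — the answer is frame-independent, so this choice is without loss of generality.
1. K lies on line WJ with WK:KJ = 2:1 ⇒ K = (1/3, 0)
2. P is where the line through W parallel to CJ meets line CK ⇒ P = (1, -2)
3. A lies on line KP with KA:AP = 5:(-4) ⇒ A = (11/3, -10)
4. G is the midpoint of CA ⇒ G = (11/6, -9/2)
5. V is where the line through P parallel to WK meets line GW ⇒ V = (37/27, -2)
2·[KVP] = -20/27, 2·[CVP] = -10/9
[KVP]:[CVP] = -20/27:-10/9 = 2/3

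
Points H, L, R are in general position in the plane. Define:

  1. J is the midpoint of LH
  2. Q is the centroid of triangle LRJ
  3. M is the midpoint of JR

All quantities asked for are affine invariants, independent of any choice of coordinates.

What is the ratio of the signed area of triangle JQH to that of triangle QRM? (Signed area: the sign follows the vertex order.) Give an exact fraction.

Work in coordinates with H = (0, 0), L = (1, 0), R = (0, 1).
1. J is the midpoint of LH ⇒ J = (1/2, 0)
2. Q is the centroid of triangle LRJ ⇒ Q = (1/2, 1/3)
3. M is the midpoint of JR ⇒ M = (1/4, 1/2)
2·[JQH] = 1/6, 2·[QRM] = 1/12
[JQH]:[QRM] = 1/6:1/12 = 2

[JQH]:[QRM] = 2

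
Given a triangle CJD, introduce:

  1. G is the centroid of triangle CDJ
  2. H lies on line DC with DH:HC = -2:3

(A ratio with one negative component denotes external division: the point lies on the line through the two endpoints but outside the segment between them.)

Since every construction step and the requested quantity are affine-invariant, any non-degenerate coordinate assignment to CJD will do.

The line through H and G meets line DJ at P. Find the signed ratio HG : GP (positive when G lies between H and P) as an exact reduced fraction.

Assign C = (0, 0), J = (1, 0), D = (0, 1) — the answer is frame-independent, so this choice is without loss of generality.
1. G is the centroid of triangle CDJ ⇒ G = (1/3, 1/3)
2. H lies on line DC with DH:HC = -2:3 ⇒ H = (0, 3)
line HG meets DJ at P = (2/7, 5/7)
G = H + t·(P−H) with t = 7/6, so HG:GP = 7/6:-1/6

HG:GP = -7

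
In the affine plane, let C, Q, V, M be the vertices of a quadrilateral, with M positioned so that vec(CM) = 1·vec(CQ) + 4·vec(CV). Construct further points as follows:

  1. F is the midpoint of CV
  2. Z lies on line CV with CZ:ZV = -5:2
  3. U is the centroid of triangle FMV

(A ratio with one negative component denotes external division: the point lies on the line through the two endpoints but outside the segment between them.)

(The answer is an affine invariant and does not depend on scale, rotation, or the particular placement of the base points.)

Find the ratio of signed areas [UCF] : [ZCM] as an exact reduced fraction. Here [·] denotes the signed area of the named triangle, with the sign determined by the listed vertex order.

[UCF]:[ZCM] = -1/10

Set C = (0, 0), Q = (1, 0), V = (0, 1), M = (1, 4); any affine frame gives the same invariant.
1. F is the midpoint of CV ⇒ F = (0, 1/2)
2. Z lies on line CV with CZ:ZV = -5:2 ⇒ Z = (0, 5/3)
3. U is the centroid of triangle FMV ⇒ U = (1/3, 11/6)
2·[UCF] = -1/6, 2·[ZCM] = 5/3
[UCF]:[ZCM] = -1/6:5/3 = -1/10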